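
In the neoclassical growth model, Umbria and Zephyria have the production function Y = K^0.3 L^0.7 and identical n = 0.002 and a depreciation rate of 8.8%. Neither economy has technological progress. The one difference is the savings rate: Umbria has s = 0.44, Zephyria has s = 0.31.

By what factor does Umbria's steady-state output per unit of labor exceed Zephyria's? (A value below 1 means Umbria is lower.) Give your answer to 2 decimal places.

ratio ≈ 1.16

Steady-state y* = [s/(n + δ)]^(α/(1−α)), so the ratio is [ (s_U/(n + δ)_U) / (s_Z/(n + δ)_Z) ]^0.4286.
s_U/(n + δ)_U = 0.44/0.090 = 4.8889; s_Z/(n + δ)_Z = 0.31/0.090 = 3.4444.
Ratio = (4.8889/3.4444)^0.4286 = 1.4194^0.4286 ≈ 1.1620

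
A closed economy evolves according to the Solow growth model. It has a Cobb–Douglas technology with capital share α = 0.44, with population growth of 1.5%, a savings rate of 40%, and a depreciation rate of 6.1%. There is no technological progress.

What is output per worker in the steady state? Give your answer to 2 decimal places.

Steady state requires s·f(k) = (n + δ)·k, i.e. s·k^α = (n + δ)·k.
Dividing both sides by k: k^(1−α) = s / (n + δ).
k^0.56 = 0.40 / (0.015 + 0.061) = 0.40 / 0.076 = 5.2632
k* = 5.2632^(1/0.56) ≈ 19.4065
y* = (k*)^α = 19.4065^0.44 ≈ 3.6872

y* = 3.69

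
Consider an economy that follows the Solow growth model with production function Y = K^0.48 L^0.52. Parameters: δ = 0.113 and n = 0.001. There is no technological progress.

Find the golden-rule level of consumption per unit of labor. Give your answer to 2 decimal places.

c_gold ≈ 1.96

At the golden rule, f'(k) = n + δ, so α·k^(α−1) = n + δ and k_gold = (α/(n + δ))^(1/(1−α)).
k_gold = (0.48/0.114)^(1/0.52) = 4.2105^1.9231 ≈ 15.8729
c_gold = f(k_gold) − (n + δ)·k_gold = 3.7698 − 0.114×15.8729 ≈ 1.9603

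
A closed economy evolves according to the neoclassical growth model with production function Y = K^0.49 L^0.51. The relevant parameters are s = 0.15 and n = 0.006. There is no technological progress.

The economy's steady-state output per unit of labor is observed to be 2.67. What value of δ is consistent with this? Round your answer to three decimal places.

In steady state, investment equals break-even investment: s·k^α = (n + δ)·k.
Since y* = [s/(n + δ)]^(α/(1−α)), we have s/(n + δ) = (y*)^((1−α)/α) = 2.67^1.0408 = 2.7792.
Therefore n + δ = s / 2.7792 = 0.15 / 2.7792 = 0.0540, so δ = 0.0540 − 0.006 = 0.0480.

δ ≈ 0.048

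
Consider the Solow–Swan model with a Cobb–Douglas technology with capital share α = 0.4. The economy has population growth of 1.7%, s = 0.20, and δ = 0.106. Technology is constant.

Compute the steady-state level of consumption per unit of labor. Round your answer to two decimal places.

At the steady state, Δk = 0, so s·k^α = (n + δ)·k.
Rearranging, k^(1−α) = s / (n + δ).
k^0.6 = 0.20 / (0.017 + 0.106) = 0.20 / 0.123 = 1.6260
k* = 1.6260^(1/0.6) ≈ 2.2484
y* = (k*)^α = 2.2484^0.4 ≈ 1.3828
c* = (1 − s)·y* = (1 − 0.20) × 1.3828 ≈ 1.1062

c* ≈ 1.11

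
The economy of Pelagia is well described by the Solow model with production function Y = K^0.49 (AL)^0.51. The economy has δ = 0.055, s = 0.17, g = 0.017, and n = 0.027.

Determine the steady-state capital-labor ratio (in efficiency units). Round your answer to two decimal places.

k* = 2.89

Steady state requires s·f(k) = (n + g + δ)·k, i.e. s·k^α = (n + g + δ)·k.
Dividing both sides by k: k^(1−α) = s / (n + g + δ).
k^0.51 = 0.17 / (0.027 + 0.017 + 0.055) = 0.17 / 0.099 = 1.7172
k* = 1.7172^(1/0.51) ≈ 2.8869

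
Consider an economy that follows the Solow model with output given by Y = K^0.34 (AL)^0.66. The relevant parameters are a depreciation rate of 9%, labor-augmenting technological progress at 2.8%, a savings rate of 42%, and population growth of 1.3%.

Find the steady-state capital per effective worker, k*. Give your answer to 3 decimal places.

k* = 5.843

At the steady state, Δk = 0, so s·k^α = (n + g + δ)·k.
Dividing both sides by k: k^(1−α) = s / (n + g + δ).
k^0.66 = 0.42 / (0.013 + 0.028 + 0.090) = 0.42 / 0.131 = 3.2061
k* = 3.2061^(1/0.66) ≈ 5.8429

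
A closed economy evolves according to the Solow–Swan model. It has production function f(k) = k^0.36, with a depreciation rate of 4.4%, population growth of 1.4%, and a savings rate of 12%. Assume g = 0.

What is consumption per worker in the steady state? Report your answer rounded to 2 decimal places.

At the steady state, Δk = 0, so s·k^α = (n + δ)·k.
Rearranging, k^(1−α) = s / (n + δ).
k^0.64 = 0.12 / (0.014 + 0.044) = 0.12 / 0.058 = 2.0690
k* = 2.0690^(1/0.64) ≈ 3.1144
y* = (k*)^α = 3.1144^0.36 ≈ 1.5053
c* = (1 − s)·y* = (1 − 0.12) × 1.5053 ≈ 1.3247

c* ≈ 1.32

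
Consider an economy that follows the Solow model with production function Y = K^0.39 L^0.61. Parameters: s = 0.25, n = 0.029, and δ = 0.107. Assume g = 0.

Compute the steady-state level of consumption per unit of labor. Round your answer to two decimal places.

Steady state requires s·f(k) = (n + δ)·k, i.e. s·k^α = (n + δ)·k.
Rearranging, k^(1−α) = s / (n + δ).
k^0.61 = 0.25 / (0.029 + 0.107) = 0.25 / 0.136 = 1.8382
k* = 1.8382^(1/0.61) ≈ 2.7129
y* = (k*)^α = 2.7129^0.39 ≈ 1.4758
c* = (1 − s)·y* = (1 − 0.25) × 1.4758 ≈ 1.1069

c* ≈ 1.11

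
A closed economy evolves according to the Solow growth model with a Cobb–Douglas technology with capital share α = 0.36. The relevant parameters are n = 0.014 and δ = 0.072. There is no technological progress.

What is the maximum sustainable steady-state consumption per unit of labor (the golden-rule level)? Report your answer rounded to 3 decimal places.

At the golden rule, f'(k) = n + δ, so α·k^(α−1) = n + δ and k_gold = (α/(n + δ))^(1/(1−α)).
k_gold = (0.36/0.086)^(1/0.64) = 4.1860^1.5625 ≈ 9.3662
c_gold = f(k_gold) − (n + δ)·k_gold = 2.2375 − 0.086×9.3662 ≈ 1.4320

c_gold ≈ 1.432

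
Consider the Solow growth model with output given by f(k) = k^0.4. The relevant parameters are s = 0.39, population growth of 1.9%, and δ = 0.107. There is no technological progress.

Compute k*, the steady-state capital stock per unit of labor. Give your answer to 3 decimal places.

At the steady state, Δk = 0, so s·k^α = (n + δ)·k.
Rearranging, k^(1−α) = s / (n + δ).
k^0.6 = 0.39 / (0.019 + 0.107) = 0.39 / 0.126 = 3.0952
k* = 3.0952^(1/0.6) ≈ 6.5738

k* = 6.574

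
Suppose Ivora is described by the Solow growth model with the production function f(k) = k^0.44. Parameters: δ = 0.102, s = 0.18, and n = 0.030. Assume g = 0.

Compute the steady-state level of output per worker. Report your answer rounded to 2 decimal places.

In steady state, investment equals break-even investment: s·k^α = (n + δ)·k.
Dividing both sides by k: k^(1−α) = s / (n + δ).
k^0.56 = 0.18 / (0.030 + 0.102) = 0.18 / 0.132 = 1.3636
k* = 1.3636^(1/0.56) ≈ 1.7399
y* = (k*)^α = 1.7399^0.44 ≈ 1.2759

y* ≈ 1.28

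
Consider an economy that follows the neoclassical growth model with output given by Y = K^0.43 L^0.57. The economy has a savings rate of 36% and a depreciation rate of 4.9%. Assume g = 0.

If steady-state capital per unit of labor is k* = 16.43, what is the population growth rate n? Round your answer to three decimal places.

n ≈ 0.024

Steady state requires s·f(k) = (n + δ)·k, i.e. s·k^α = (n + δ)·k.
So s / (n + δ) = (k*)^(1−α) = 16.43^0.57 = 4.9308.
Therefore n + δ = s / 4.9308 = 0.36 / 4.9308 = 0.0730, so n = 0.0730 − 0.049 = 0.0240.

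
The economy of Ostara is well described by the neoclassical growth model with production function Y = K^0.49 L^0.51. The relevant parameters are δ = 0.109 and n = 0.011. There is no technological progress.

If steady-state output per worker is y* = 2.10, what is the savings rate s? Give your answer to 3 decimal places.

s ≈ 0.260

At the steady state, Δk = 0, so s·k^α = (n + δ)·k.
Since y* = [s/(n + δ)]^(α/(1−α)), we have s/(n + δ) = (y*)^((1−α)/α) = 2.10^1.0408 = 2.1645.
Therefore s = 2.1645 × (n + δ) = 2.1645 × 0.120 = 0.2597.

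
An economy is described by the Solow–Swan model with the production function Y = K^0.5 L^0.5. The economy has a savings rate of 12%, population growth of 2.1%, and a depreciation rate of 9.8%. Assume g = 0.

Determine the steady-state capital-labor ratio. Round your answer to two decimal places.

In steady state, investment equals break-even investment: s·k^α = (n + δ)·k.
Rearranging, k^(1−α) = s / (n + δ).
k^0.5 = 0.12 / (0.021 + 0.098) = 0.12 / 0.119 = 1.0084
k* = 1.0084^(1/0.5) ≈ 1.0169

k* ≈ 1.02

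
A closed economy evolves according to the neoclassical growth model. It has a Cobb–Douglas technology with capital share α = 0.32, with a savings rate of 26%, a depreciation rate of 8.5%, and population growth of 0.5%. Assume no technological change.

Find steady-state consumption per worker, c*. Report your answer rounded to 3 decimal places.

c* ≈ 1.219

In steady state, investment equals break-even investment: s·k^α = (n + δ)·k.
Rearranging, k^(1−α) = s / (n + δ).
k^0.68 = 0.26 / (0.005 + 0.085) = 0.26 / 0.090 = 2.8889
k* = 2.8889^(1/0.68) ≈ 4.7594
y* = (k*)^α = 4.7594^0.32 ≈ 1.6475
c* = (1 − s)·y* = (1 − 0.26) × 1.6475 ≈ 1.2192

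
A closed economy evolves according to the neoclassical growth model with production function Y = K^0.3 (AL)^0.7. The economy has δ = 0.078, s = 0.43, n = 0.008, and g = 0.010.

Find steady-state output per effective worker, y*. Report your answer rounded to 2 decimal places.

Steady state requires s·f(k) = (n + g + δ)·k, i.e. s·k^α = (n + g + δ)·k.
Dividing both sides by k: k^(1−α) = s / (n + g + δ).
k^0.7 = 0.43 / (0.008 + 0.010 + 0.078) = 0.43 / 0.096 = 4.4792
k* = 4.4792^(1/0.7) ≈ 8.5170
y* = (k*)^α = 8.5170^0.3 ≈ 1.9015

y* ≈ 1.90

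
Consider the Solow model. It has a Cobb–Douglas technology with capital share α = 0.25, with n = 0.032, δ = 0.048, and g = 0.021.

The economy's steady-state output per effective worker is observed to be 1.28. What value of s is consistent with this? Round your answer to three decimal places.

s ≈ 0.212

In steady state, investment equals break-even investment: s·k^α = (n + g + δ)·k.
Since y* = [s/(n + g + δ)]^(α/(1−α)), we have s/(n + g + δ) = (y*)^((1−α)/α) = 1.28^3 = 2.0972.
Therefore s = 2.0972 × (n + g + δ) = 2.0972 × 0.101 = 0.2118.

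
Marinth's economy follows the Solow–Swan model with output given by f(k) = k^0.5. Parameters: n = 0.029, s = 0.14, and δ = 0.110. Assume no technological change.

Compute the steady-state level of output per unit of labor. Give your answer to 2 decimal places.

y* = 1.01

Steady state requires s·f(k) = (n + δ)·k, i.e. s·k^α = (n + δ)·k.
Dividing both sides by k: k^(1−α) = s / (n + δ).
k^0.5 = 0.14 / (0.029 + 0.110) = 0.14 / 0.139 = 1.0072
k* = 1.0072^(1/0.5) ≈ 1.0145
y* = (k*)^α = 1.0145^0.5 ≈ 1.0072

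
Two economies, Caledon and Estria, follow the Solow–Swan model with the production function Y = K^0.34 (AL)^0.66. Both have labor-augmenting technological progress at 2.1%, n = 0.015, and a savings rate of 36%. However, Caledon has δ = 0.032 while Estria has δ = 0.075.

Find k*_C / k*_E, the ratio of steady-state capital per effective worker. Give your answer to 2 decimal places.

Steady-state k* = [s/(n + g + δ)]^(1/(1−α)), so the ratio is [ (s_C/(n + g + δ)_C) / (s_E/(n + g + δ)_E) ]^1.5152.
s_C/(n + g + δ)_C = 0.36/0.068 = 5.2941; s_E/(n + g + δ)_E = 0.36/0.111 = 3.2432.
Ratio = (5.2941/3.2432)^1.5152 = 1.6324^1.5152 ≈ 2.1012

ratio ≈ 2.10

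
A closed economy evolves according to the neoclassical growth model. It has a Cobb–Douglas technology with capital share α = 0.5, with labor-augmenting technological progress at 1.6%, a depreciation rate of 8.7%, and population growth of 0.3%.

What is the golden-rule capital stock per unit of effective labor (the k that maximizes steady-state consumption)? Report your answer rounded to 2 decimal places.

The golden rule sets f'(k) = n + g + δ, i.e. α·k^(α−1) = n + g + δ.
So k^(1−α) = α / (n + g + δ) = 0.5 / 0.106 = 4.7170.
k_gold = 4.7170^(1/0.5) ≈ 22.2501

k_gold ≈ 22.25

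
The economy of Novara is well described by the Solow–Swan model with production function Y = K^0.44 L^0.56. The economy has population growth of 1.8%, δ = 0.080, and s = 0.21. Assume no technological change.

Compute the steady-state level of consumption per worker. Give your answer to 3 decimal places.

In steady state, investment equals break-even investment: s·k^α = (n + δ)·k.
Dividing both sides by k: k^(1−α) = s / (n + δ).
k^0.56 = 0.21 / (0.018 + 0.080) = 0.21 / 0.098 = 2.1429
k* = 2.1429^(1/0.56) ≈ 3.9001
y* = (k*)^α = 3.9001^0.44 ≈ 1.8200
c* = (1 − s)·y* = (1 − 0.21) × 1.8200 ≈ 1.4378

c* = 1.438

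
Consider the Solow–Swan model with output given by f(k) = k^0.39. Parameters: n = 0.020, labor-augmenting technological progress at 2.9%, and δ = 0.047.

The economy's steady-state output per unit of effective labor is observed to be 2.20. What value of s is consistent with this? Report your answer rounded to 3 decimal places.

Steady state requires s·f(k) = (n + g + δ)·k, i.e. s·k^α = (n + g + δ)·k.
Since y* = [s/(n + g + δ)]^(α/(1−α)), we have s/(n + g + δ) = (y*)^((1−α)/α) = 2.20^1.5641 = 3.4323.
Therefore s = 3.4323 × (n + g + δ) = 3.4323 × 0.096 = 0.3295.

s ≈ 0.330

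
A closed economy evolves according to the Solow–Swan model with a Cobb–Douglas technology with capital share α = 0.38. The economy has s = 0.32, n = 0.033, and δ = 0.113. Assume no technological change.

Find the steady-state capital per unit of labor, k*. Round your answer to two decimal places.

At the steady state, Δk = 0, so s·k^α = (n + δ)·k.
Dividing both sides by k: k^(1−α) = s / (n + δ).
k^0.62 = 0.32 / (0.033 + 0.113) = 0.32 / 0.146 = 2.1918
k* = 2.1918^(1/0.62) ≈ 3.5455

k* ≈ 3.55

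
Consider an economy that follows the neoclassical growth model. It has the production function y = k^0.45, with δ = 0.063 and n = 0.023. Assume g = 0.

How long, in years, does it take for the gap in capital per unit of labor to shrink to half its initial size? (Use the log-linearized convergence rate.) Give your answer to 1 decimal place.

t_½ ≈ 14.7 years

Near the steady state the convergence rate is λ = (1 − α)(n + δ).
λ = (1 − 0.45) × 0.086 = 0.55 × 0.086 = 0.0473
Half-life = ln 2 / λ = 0.6931 / 0.0473 ≈ 14.65 years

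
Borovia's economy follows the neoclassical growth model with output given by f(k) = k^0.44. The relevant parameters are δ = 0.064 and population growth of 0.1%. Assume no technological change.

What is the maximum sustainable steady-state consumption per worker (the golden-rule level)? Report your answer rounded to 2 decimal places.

c_gold ≈ 2.52

At the golden rule, f'(k) = n + δ, so α·k^(α−1) = n + δ and k_gold = (α/(n + δ))^(1/(1−α)).
k_gold = (0.44/0.065)^(1/0.56) = 6.7692^1.7857 ≈ 30.4152
c_gold = f(k_gold) − (n + δ)·k_gold = 4.4932 − 0.065×30.4152 ≈ 2.5162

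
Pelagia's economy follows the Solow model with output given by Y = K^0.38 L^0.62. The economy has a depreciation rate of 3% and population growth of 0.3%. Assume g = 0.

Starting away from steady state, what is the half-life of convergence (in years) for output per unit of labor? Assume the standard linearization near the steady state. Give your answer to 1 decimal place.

Near the steady state the convergence rate is λ = (1 − α)(n + δ).
λ = (1 − 0.38) × 0.033 = 0.62 × 0.033 = 0.02046
Half-life = ln 2 / λ = 0.6931 / 0.02046 ≈ 33.88 years

about 33.9 years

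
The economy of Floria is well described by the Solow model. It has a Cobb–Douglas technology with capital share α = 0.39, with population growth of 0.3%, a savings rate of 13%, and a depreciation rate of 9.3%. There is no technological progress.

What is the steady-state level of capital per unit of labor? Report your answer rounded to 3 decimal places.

k* = 1.644

In steady state, investment equals break-even investment: s·k^α = (n + δ)·k.
Rearranging, k^(1−α) = s / (n + δ).
k^0.61 = 0.13 / (0.003 + 0.093) = 0.13 / 0.096 = 1.3542
k* = 1.3542^(1/0.61) ≈ 1.6439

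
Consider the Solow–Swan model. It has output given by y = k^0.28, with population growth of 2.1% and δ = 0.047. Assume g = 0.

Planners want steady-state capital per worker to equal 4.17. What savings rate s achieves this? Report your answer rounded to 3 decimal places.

s ≈ 0.190

At the steady state, Δk = 0, so s·k^α = (n + δ)·k.
So s / (n + δ) = (k*)^(1−α) = 4.17^0.72 = 2.7957.
Therefore s = 2.7957 × (n + δ) = 2.7957 × 0.068 = 0.1901.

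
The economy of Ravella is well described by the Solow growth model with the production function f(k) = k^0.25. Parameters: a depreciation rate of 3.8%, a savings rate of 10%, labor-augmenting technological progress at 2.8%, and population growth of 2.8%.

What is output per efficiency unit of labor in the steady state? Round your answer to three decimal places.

y* = 1.021

In steady state, investment equals break-even investment: s·k^α = (n + g + δ)·k.
Dividing both sides by k: k^(1−α) = s / (n + g + δ).
k^0.75 = 0.10 / (0.028 + 0.028 + 0.038) = 0.10 / 0.094 = 1.0638
k* = 1.0638^(1/0.75) ≈ 1.0860
y* = (k*)^α = 1.0860^0.25 ≈ 1.0208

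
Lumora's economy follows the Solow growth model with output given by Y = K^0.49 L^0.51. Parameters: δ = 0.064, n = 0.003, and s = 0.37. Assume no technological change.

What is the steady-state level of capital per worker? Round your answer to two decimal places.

Steady state requires s·f(k) = (n + δ)·k, i.e. s·k^α = (n + δ)·k.
Dividing both sides by k: k^(1−α) = s / (n + δ).
k^0.51 = 0.37 / (0.003 + 0.064) = 0.37 / 0.067 = 5.5224
k* = 5.5224^(1/0.51) ≈ 28.5202

k* = 28.52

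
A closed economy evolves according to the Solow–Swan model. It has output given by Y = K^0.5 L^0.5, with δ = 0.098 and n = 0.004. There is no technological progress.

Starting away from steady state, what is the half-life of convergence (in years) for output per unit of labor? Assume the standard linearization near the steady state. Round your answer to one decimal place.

half-life ≈ 13.6 years

Near the steady state the convergence rate is λ = (1 − α)(n + δ).
λ = (1 − 0.5) × 0.102 = 0.5 × 0.102 = 0.0510
Half-life = ln 2 / λ = 0.6931 / 0.0510 ≈ 13.59 years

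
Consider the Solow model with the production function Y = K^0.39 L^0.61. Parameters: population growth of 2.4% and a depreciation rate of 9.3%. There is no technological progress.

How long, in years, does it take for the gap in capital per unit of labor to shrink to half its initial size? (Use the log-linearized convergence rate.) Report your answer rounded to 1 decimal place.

half-life ≈ 9.7 years

Near the steady state the convergence rate is λ = (1 − α)(n + δ).
λ = (1 − 0.39) × 0.117 = 0.61 × 0.117 = 0.07137
Half-life = ln 2 / λ = 0.6931 / 0.07137 ≈ 9.71 years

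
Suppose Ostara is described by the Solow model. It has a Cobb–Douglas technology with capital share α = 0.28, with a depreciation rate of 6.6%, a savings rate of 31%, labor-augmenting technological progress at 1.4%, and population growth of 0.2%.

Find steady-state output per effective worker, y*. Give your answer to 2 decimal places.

y* ≈ 1.68

In steady state, investment equals break-even investment: s·k^α = (n + g + δ)·k.
Rearranging, k^(1−α) = s / (n + g + δ).
k^0.72 = 0.31 / (0.002 + 0.014 + 0.066) = 0.31 / 0.082 = 3.7805
k* = 3.7805^(1/0.72) ≈ 6.3409
y* = (k*)^α = 6.3409^0.28 ≈ 1.6773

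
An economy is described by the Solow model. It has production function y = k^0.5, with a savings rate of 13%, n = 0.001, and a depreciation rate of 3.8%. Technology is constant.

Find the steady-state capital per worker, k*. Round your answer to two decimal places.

k* ≈ 11.11

Steady state requires s·f(k) = (n + δ)·k, i.e. s·k^α = (n + δ)·k.
Rearranging, k^(1−α) = s / (n + δ).
k^0.5 = 0.13 / (0.001 + 0.038) = 0.13 / 0.039 = 3.3333
k* = 3.3333^(1/0.5) ≈ 11.1109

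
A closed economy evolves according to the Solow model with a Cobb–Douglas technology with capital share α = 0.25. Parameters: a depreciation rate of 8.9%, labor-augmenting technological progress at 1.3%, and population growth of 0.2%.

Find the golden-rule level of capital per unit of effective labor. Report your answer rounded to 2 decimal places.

The golden rule sets f'(k) = n + g + δ, i.e. α·k^(α−1) = n + g + δ.
So k^(1−α) = α / (n + g + δ) = 0.25 / 0.104 = 2.4038.
k_gold = 2.4038^(1/0.75) ≈ 3.2201

k_gold ≈ 3.22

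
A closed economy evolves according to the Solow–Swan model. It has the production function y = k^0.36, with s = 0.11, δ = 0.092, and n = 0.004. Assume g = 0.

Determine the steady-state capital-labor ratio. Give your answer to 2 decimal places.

At the steady state, Δk = 0, so s·k^α = (n + δ)·k.
Rearranging, k^(1−α) = s / (n + δ).
k^0.64 = 0.11 / (0.004 + 0.092) = 0.11 / 0.096 = 1.1458
k* = 1.1458^(1/0.64) ≈ 1.2370

k* ≈ 1.24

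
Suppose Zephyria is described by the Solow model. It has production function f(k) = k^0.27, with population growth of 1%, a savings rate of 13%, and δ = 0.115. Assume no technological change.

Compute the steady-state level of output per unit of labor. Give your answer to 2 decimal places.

y* ≈ 1.01

At the steady state, Δk = 0, so s·k^α = (n + δ)·k.
Rearranging, k^(1−α) = s / (n + δ).
k^0.73 = 0.13 / (0.010 + 0.115) = 0.13 / 0.125 = 1.0400
k* = 1.0400^(1/0.73) ≈ 1.0552
y* = (k*)^α = 1.0552^0.27 ≈ 1.0146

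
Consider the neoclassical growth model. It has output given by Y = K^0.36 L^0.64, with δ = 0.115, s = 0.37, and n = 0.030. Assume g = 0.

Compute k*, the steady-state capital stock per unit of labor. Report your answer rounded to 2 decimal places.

k* = 4.32

In steady state, investment equals break-even investment: s·k^α = (n + δ)·k.
Rearranging, k^(1−α) = s / (n + δ).
k^0.64 = 0.37 / (0.030 + 0.115) = 0.37 / 0.145 = 2.5517
k* = 2.5517^(1/0.64) ≈ 4.3219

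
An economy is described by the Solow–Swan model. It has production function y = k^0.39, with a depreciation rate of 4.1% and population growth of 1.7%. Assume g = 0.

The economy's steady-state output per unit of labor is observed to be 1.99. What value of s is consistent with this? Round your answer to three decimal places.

In steady state, investment equals break-even investment: s·k^α = (n + δ)·k.
Since y* = [s/(n + δ)]^(α/(1−α)), we have s/(n + δ) = (y*)^((1−α)/α) = 1.99^1.5641 = 2.9338.
Therefore s = 2.9338 × (n + δ) = 2.9338 × 0.058 = 0.1702.

s ≈ 0.170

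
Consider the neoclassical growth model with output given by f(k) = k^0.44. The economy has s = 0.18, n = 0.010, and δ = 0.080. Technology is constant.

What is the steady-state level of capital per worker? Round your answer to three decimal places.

k* ≈ 3.448

In steady state, investment equals break-even investment: s·k^α = (n + δ)·k.
Dividing both sides by k: k^(1−α) = s / (n + δ).
k^0.56 = 0.18 / (0.010 + 0.080) = 0.18 / 0.090 = 2.0000
k* = 2.0000^(1/0.56) ≈ 3.4479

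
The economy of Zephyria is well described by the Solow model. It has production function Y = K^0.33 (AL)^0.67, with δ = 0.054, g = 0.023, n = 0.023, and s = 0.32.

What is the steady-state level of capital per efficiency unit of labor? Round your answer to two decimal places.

k* = 5.67

Steady state requires s·f(k) = (n + g + δ)·k, i.e. s·k^α = (n + g + δ)·k.
Dividing both sides by k: k^(1−α) = s / (n + g + δ).
k^0.67 = 0.32 / (0.023 + 0.023 + 0.054) = 0.32 / 0.100 = 3.2000
k* = 3.2000^(1/0.67) ≈ 5.6749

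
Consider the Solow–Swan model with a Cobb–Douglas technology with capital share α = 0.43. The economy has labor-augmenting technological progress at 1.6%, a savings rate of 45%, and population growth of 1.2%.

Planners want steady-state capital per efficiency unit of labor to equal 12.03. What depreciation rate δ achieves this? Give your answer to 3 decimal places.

δ ≈ 0.081

In steady state, investment equals break-even investment: s·k^α = (n + g + δ)·k.
So s / (n + g + δ) = (k*)^(1−α) = 12.03^0.57 = 4.1281.
Therefore n + g + δ = s / 4.1281 = 0.45 / 4.1281 = 0.1090, so δ = 0.1090 − 0.028 = 0.0810.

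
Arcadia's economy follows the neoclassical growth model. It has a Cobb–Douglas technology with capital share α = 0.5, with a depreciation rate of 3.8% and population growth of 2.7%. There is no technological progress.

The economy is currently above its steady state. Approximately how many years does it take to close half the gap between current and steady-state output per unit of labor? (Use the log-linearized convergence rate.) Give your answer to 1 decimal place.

Near the steady state the convergence rate is λ = (1 − α)(n + δ).
λ = (1 − 0.5) × 0.065 = 0.5 × 0.065 = 0.0325
Half-life = ln 2 / λ = 0.6931 / 0.0325 ≈ 21.33 years

half-life ≈ 21.3 years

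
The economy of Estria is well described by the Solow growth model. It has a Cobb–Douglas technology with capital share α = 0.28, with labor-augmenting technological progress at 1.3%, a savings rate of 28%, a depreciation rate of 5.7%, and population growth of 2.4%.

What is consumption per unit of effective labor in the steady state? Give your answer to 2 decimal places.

c* = 1.10

Steady state requires s·f(k) = (n + g + δ)·k, i.e. s·k^α = (n + g + δ)·k.
Dividing both sides by k: k^(1−α) = s / (n + g + δ).
k^0.72 = 0.28 / (0.024 + 0.013 + 0.057) = 0.28 / 0.094 = 2.9787
k* = 2.9787^(1/0.72) ≈ 4.5538
y* = (k*)^α = 4.5538^0.28 ≈ 1.5288
c* = (1 − s)·y* = (1 − 0.28) × 1.5288 ≈ 1.1007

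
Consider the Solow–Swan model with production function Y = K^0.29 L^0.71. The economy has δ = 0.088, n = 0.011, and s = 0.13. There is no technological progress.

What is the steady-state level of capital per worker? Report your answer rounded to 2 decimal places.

Steady state requires s·f(k) = (n + δ)·k, i.e. s·k^α = (n + δ)·k.
Rearranging, k^(1−α) = s / (n + δ).
k^0.71 = 0.13 / (0.011 + 0.088) = 0.13 / 0.099 = 1.3131
k* = 1.3131^(1/0.71) ≈ 1.4676

k* = 1.47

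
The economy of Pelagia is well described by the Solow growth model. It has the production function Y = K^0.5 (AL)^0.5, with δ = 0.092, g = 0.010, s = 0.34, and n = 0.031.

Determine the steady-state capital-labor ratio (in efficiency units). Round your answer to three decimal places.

Steady state requires s·f(k) = (n + g + δ)·k, i.e. s·k^α = (n + g + δ)·k.
Rearranging, k^(1−α) = s / (n + g + δ).
k^0.5 = 0.34 / (0.031 + 0.010 + 0.092) = 0.34 / 0.133 = 2.5564
k* = 2.5564^(1/0.5) ≈ 6.5352

k* ≈ 6.535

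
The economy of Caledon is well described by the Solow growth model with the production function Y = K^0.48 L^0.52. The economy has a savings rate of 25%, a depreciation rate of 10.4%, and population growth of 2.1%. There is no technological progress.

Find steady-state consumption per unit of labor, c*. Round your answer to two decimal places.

c* ≈ 1.42

In steady state, investment equals break-even investment: s·k^α = (n + δ)·k.
Dividing both sides by k: k^(1−α) = s / (n + δ).
k^0.52 = 0.25 / (0.021 + 0.104) = 0.25 / 0.125 = 2.0000
k* = 2.0000^(1/0.52) ≈ 3.7923
y* = (k*)^α = 3.7923^0.48 ≈ 1.8962
c* = (1 − s)·y* = (1 − 0.25) × 1.8962 ≈ 1.4222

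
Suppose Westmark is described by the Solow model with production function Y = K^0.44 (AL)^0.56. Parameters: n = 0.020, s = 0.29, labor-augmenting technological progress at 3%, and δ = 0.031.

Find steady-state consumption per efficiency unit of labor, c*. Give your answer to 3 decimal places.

Steady state requires s·f(k) = (n + g + δ)·k, i.e. s·k^α = (n + g + δ)·k.
Dividing both sides by k: k^(1−α) = s / (n + g + δ).
k^0.56 = 0.29 / (0.020 + 0.030 + 0.031) = 0.29 / 0.081 = 3.5802
k* = 3.5802^(1/0.56) ≈ 9.7526
y* = (k*)^α = 9.7526^0.44 ≈ 2.7240
c* = (1 − s)·y* = (1 − 0.29) × 2.7240 ≈ 1.9340

c* ≈ 1.934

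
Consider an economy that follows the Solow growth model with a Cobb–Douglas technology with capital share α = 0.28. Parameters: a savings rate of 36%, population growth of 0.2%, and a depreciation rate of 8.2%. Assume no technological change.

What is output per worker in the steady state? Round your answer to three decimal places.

y* = 1.761

At the steady state, Δk = 0, so s·k^α = (n + δ)·k.
Rearranging, k^(1−α) = s / (n + δ).
k^0.72 = 0.36 / (0.002 + 0.082) = 0.36 / 0.084 = 4.2857
k* = 4.2857^(1/0.72) ≈ 7.5476
y* = (k*)^α = 7.5476^0.28 ≈ 1.7611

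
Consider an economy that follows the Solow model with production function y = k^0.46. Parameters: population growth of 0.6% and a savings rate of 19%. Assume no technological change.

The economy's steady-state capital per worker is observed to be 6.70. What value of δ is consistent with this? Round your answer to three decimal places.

δ ≈ 0.062

At the steady state, Δk = 0, so s·k^α = (n + δ)·k.
So s / (n + δ) = (k*)^(1−α) = 6.70^0.54 = 2.7931.
Therefore n + δ = s / 2.7931 = 0.19 / 2.7931 = 0.0680, so δ = 0.0680 − 0.006 = 0.0620.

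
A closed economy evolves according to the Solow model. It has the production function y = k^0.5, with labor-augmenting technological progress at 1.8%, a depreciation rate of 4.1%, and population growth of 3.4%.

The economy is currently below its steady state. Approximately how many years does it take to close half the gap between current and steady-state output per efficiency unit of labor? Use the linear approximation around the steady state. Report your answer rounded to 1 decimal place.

t_½ ≈ 14.9 years

Near the steady state the convergence rate is λ = (1 − α)(n + g + δ).
λ = (1 − 0.5) × 0.093 = 0.5 × 0.093 = 0.0465
Half-life = ln 2 / λ = 0.6931 / 0.0465 ≈ 14.91 years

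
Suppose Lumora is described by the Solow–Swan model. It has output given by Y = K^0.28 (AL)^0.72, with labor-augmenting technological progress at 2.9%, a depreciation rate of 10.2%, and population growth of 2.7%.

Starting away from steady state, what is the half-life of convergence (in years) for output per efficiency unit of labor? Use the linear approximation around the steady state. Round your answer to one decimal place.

half-life ≈ 6.1 years

Near the steady state the convergence rate is λ = (1 − α)(n + g + δ).
λ = (1 − 0.28) × 0.158 = 0.72 × 0.158 = 0.11376
Half-life = ln 2 / λ = 0.6931 / 0.11376 ≈ 6.09 years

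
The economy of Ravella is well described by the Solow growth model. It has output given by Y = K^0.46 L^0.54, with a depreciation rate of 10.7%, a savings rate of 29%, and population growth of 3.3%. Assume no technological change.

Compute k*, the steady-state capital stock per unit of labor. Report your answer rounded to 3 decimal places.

In steady state, investment equals break-even investment: s·k^α = (n + δ)·k.
Rearranging, k^(1−α) = s / (n + δ).
k^0.54 = 0.29 / (0.033 + 0.107) = 0.29 / 0.140 = 2.0714
k* = 2.0714^(1/0.54) ≈ 3.8519

k* ≈ 3.852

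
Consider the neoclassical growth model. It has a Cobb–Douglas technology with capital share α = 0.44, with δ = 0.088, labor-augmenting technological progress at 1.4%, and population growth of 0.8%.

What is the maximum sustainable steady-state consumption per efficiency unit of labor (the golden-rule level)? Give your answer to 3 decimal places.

At the golden rule, f'(k) = n + g + δ, so α·k^(α−1) = n + g + δ and k_gold = (α/(n + g + δ))^(1/(1−α)).
k_gold = (0.44/0.110)^(1/0.56) = 4.0000^1.7857 ≈ 11.8877
c_gold = f(k_gold) − (n + g + δ)·k_gold = 2.9720 − 0.110×11.8877 ≈ 1.6644

c_gold ≈ 1.664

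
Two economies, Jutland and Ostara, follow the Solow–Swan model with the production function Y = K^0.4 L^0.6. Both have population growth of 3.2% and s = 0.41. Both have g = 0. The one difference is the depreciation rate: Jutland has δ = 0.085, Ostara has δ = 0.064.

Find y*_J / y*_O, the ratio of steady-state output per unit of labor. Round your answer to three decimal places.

ratio ≈ 0.876

Steady-state y* = [s/(n + δ)]^(α/(1−α)), so the ratio is [ (s_J/(n + δ)_J) / (s_O/(n + δ)_O) ]^0.6667.
s_J/(n + δ)_J = 0.41/0.117 = 3.5043; s_O/(n + δ)_O = 0.41/0.096 = 4.2708.
Ratio = (3.5043/4.2708)^0.6667 = 0.8205^0.6667 ≈ 0.8764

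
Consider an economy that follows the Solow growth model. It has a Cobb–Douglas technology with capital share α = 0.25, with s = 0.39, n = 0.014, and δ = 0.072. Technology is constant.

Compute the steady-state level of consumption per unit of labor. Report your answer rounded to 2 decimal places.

c* ≈ 1.01

In steady state, investment equals break-even investment: s·k^α = (n + δ)·k.
Rearranging, k^(1−α) = s / (n + δ).
k^0.75 = 0.39 / (0.014 + 0.072) = 0.39 / 0.086 = 4.5349
k* = 4.5349^(1/0.75) ≈ 7.5063
y* = (k*)^α = 7.5063^0.25 ≈ 1.6552
c* = (1 − s)·y* = (1 − 0.39) × 1.6552 ≈ 1.0097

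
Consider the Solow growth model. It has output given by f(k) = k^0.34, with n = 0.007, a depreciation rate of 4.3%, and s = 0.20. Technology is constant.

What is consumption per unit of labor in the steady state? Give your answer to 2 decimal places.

At the steady state, Δk = 0, so s·k^α = (n + δ)·k.
Rearranging, k^(1−α) = s / (n + δ).
k^0.66 = 0.20 / (0.007 + 0.043) = 0.20 / 0.050 = 4.0000
k* = 4.0000^(1/0.66) ≈ 8.1698
y* = (k*)^α = 8.1698^0.34 ≈ 2.0425
c* = (1 − s)·y* = (1 − 0.20) × 2.0425 ≈ 1.6340

c* = 1.63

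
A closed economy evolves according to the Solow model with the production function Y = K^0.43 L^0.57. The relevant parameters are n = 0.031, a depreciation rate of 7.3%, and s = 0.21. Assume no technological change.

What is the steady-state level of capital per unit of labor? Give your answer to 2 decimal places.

k* = 3.43

In steady state, investment equals break-even investment: s·k^α = (n + δ)·k.
Rearranging, k^(1−α) = s / (n + δ).
k^0.57 = 0.21 / (0.031 + 0.073) = 0.21 / 0.104 = 2.0192
k* = 2.0192^(1/0.57) ≈ 3.4309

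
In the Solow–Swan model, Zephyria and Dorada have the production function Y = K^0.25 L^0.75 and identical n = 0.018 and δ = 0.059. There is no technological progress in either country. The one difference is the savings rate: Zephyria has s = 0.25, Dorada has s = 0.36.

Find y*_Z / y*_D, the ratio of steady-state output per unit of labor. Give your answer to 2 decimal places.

y*_Z / y*_D ≈ 0.89

Steady-state y* = [s/(n + δ)]^(α/(1−α)), so the ratio is [ (s_Z/(n + δ)_Z) / (s_D/(n + δ)_D) ]^0.3333.
s_Z/(n + δ)_Z = 0.25/0.077 = 3.2468; s_D/(n + δ)_D = 0.36/0.077 = 4.6753.
Ratio = (3.2468/4.6753)^0.3333 = 0.6945^0.3333 ≈ 0.8856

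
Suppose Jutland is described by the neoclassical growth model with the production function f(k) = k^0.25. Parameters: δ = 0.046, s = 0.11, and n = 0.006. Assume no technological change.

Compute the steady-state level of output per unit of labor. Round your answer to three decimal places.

y* ≈ 1.284

At the steady state, Δk = 0, so s·k^α = (n + δ)·k.
Rearranging, k^(1−α) = s / (n + δ).
k^0.75 = 0.11 / (0.006 + 0.046) = 0.11 / 0.052 = 2.1154
k* = 2.1154^(1/0.75) ≈ 2.7155
y* = (k*)^α = 2.7155^0.25 ≈ 1.2837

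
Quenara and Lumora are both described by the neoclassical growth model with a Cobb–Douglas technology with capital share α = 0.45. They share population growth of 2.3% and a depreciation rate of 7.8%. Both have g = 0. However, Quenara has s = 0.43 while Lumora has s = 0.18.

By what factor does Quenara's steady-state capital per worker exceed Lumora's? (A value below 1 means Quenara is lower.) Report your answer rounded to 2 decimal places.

k*_Q / k*_L ≈ 4.87

Steady-state k* = [s/(n + δ)]^(1/(1−α)), so the ratio is [ (s_Q/(n + δ)_Q) / (s_L/(n + δ)_L) ]^1.8182.
s_Q/(n + δ)_Q = 0.43/0.101 = 4.2574; s_L/(n + δ)_L = 0.18/0.101 = 1.7822.
Ratio = (4.2574/1.7822)^1.8182 = 2.3888^1.8182 ≈ 4.8709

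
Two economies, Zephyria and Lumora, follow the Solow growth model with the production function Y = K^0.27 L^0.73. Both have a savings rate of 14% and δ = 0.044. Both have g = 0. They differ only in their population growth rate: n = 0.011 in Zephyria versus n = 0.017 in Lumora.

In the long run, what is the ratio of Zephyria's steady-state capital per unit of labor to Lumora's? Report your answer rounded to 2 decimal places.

ratio ≈ 1.15

Steady-state k* = [s/(n + δ)]^(1/(1−α)), so the ratio is [ (s_Z/(n + δ)_Z) / (s_L/(n + δ)_L) ]^1.3699.
s_Z/(n + δ)_Z = 0.14/0.055 = 2.5455; s_L/(n + δ)_L = 0.14/0.061 = 2.2951.
Ratio = (2.5455/2.2951)^1.3699 = 1.1091^1.3699 ≈ 1.1524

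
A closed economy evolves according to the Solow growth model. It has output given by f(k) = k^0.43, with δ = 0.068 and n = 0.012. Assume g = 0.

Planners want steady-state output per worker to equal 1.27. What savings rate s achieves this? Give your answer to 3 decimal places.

At the steady state, Δk = 0, so s·k^α = (n + δ)·k.
Since y* = [s/(n + δ)]^(α/(1−α)), we have s/(n + δ) = (y*)^((1−α)/α) = 1.27^1.3256 = 1.3728.
Therefore s = 1.3728 × (n + δ) = 1.3728 × 0.080 = 0.1098.

s ≈ 0.110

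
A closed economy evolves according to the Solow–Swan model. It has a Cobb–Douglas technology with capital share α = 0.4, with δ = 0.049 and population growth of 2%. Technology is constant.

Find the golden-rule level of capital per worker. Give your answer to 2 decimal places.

The golden rule sets f'(k) = n + δ, i.e. α·k^(α−1) = n + δ.
So k^(1−α) = α / (n + δ) = 0.4 / 0.069 = 5.7971.
k_gold = 5.7971^(1/0.6) ≈ 18.7076

k_gold ≈ 18.71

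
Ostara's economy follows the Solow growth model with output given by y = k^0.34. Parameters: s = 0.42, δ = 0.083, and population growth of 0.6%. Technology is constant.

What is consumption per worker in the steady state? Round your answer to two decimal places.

At the steady state, Δk = 0, so s·k^α = (n + δ)·k.
Rearranging, k^(1−α) = s / (n + δ).
k^0.66 = 0.42 / (0.006 + 0.083) = 0.42 / 0.089 = 4.7191
k* = 4.7191^(1/0.66) ≈ 10.4954
y* = (k*)^α = 10.4954^0.34 ≈ 2.2240
c* = (1 − s)·y* = (1 − 0.42) × 2.2240 ≈ 1.2899

c* = 1.29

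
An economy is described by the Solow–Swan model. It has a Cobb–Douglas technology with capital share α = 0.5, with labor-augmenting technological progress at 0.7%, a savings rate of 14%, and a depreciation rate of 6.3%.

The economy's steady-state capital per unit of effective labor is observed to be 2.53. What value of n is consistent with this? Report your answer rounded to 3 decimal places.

At the steady state, Δk = 0, so s·k^α = (n + g + δ)·k.
So s / (n + g + δ) = (k*)^(1−α) = 2.53^0.5 = 1.5906.
Therefore n + g + δ = s / 1.5906 = 0.14 / 1.5906 = 0.0880, so n = 0.0880 − 0.070 = 0.0180.

n ≈ 0.018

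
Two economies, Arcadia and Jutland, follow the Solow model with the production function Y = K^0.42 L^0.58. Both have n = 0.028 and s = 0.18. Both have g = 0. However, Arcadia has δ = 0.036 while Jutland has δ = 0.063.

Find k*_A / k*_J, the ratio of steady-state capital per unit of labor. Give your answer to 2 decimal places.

k*_A / k*_J ≈ 1.83

Steady-state k* = [s/(n + δ)]^(1/(1−α)), so the ratio is [ (s_A/(n + δ)_A) / (s_J/(n + δ)_J) ]^1.7241.
s_A/(n + δ)_A = 0.18/0.064 = 2.8125; s_J/(n + δ)_J = 0.18/0.091 = 1.9780.
Ratio = (2.8125/1.9780)^1.7241 = 1.4219^1.7241 ≈ 1.8347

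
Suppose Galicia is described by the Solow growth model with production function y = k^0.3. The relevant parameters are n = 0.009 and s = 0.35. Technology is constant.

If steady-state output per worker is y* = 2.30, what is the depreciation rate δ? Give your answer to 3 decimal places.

δ ≈ 0.041

In steady state, investment equals break-even investment: s·k^α = (n + δ)·k.
Since y* = [s/(n + δ)]^(α/(1−α)), we have s/(n + δ) = (y*)^((1−α)/α) = 2.30^2.3333 = 6.9826.
Therefore n + δ = s / 6.9826 = 0.35 / 6.9826 = 0.0501, so δ = 0.0501 − 0.009 = 0.0411.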